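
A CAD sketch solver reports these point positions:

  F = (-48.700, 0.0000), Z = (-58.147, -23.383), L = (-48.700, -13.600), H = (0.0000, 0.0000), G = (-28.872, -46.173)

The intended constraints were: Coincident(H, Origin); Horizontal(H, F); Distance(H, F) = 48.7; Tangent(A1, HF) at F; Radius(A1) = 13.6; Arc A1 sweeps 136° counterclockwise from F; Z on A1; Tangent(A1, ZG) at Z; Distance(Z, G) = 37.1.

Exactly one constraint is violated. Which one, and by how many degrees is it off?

Tangent(A1, ZG) at Z — off by 6.10°.

H = (0.00, 0.00) ✓; H.y = 0.00, F.y = 0.00 ✓; |HF| = 48.70 ✓; ∠(LF, FH) = 90.00° ✓; |LF| = 13.60 ✓; bearing(L→Z) − bearing(L→F) = 136.0° ✓; |LZ| = 13.60 ✓; ∠(LZ, ZG) = 83.90° ✗; |ZG| = 37.10 ✓.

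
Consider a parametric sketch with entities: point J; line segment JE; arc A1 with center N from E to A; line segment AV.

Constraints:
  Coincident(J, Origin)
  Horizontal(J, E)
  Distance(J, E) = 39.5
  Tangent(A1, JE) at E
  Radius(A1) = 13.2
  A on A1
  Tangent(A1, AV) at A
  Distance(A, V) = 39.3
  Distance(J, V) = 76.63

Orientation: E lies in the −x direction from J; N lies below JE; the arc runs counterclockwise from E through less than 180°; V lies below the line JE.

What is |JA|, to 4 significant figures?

53.83

Checks: ∠(NE, EJ) = 90.00° ✓; |NE| = 13.20 ✓; |NA| = 13.20 ✓; ∠(NA, AV) = 90.00° ✓; |AV| = 39.30 ✓; |JV| = 76.63 ✓.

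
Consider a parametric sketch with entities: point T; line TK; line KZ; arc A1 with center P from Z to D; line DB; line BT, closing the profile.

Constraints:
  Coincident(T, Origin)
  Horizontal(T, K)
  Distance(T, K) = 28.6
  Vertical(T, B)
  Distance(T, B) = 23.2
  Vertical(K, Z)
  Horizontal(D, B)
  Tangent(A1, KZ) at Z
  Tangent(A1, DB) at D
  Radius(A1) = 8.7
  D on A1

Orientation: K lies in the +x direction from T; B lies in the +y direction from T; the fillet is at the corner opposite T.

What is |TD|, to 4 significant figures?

30.57

T is at the origin; TK is horizontal with |TK| = 28.6 and K on the +x side, so K = (28.60, 0.000). TB is vertical with |TB| = 23.2 and B on the +y side, so B = (0.000, 23.20). The virtual corner opposite T is at (28.60, 23.20). Tangency of A1 to KZ means the radius PZ is perpendicular to KZ and A1 meets DB tangentially, so PD is at right angles to DB, with radius 8.7, so the center P sits 8.7 in from both sides at P = (19.90, 14.50). That places the tangent points at Z = (28.60, 14.50) on KZ and D = (19.90, 23.20) on DB. Then |TD| = |D − T| = 30.57.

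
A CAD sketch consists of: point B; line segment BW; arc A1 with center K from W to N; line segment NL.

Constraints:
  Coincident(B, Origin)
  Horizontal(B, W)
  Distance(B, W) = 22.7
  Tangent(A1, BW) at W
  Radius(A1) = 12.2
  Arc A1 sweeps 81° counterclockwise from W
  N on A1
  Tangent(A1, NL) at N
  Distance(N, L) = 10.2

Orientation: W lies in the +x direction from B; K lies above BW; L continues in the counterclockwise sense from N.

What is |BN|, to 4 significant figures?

36.24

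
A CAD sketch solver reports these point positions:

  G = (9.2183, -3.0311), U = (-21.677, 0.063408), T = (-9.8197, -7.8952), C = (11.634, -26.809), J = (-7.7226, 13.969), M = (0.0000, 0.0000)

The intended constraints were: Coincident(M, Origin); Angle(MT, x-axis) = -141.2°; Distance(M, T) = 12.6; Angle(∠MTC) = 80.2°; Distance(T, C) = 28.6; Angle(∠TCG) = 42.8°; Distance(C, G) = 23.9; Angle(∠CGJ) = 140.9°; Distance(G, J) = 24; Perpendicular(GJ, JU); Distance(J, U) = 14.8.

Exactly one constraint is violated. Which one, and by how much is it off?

Distance(J, U) = 14.8 — off by 4.90.

M = (0.00, 0.00) ✓; MT at -141.2° ✓; |MT| = 12.60 ✓; ∠MTC = 80.20° ✓; |TC| = 28.60 ✓; ∠TCG = 42.80° ✓; |CG| = 23.90 ✓; ∠CGJ = 140.9° ✓; |GJ| = 24.00 ✓; ∠(GJ, JU) = 90.00° ✓; |JU| = 19.70 ✗.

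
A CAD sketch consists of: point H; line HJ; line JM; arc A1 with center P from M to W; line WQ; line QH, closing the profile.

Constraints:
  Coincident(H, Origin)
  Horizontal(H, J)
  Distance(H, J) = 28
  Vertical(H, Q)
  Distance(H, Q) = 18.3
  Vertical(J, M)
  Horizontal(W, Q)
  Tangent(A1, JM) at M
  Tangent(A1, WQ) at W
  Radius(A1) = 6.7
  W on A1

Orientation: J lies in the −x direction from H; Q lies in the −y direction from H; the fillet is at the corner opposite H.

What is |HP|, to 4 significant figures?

24.25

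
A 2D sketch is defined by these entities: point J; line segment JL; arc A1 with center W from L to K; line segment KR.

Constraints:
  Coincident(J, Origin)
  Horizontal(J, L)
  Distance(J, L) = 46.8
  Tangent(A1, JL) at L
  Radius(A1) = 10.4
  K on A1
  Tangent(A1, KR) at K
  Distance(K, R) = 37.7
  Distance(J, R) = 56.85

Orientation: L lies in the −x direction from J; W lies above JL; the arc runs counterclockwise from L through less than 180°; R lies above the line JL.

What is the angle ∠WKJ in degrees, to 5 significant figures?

171.99°

J is at the origin; J and L share the same y with |JL| = 46.8 and L on the −x side, so L = (-46.800, 0.0000). Tangency of A1 to JL means the radius WL is perpendicular to JL, so W = L + (0, 10.4) = (-46.800, 10.400). Since WK ⟂ KR (tangency), |WR| = √(10.4² + 37.7²) = 39.108 regardless of where K sits on A1. So R lies on both circle(J, 56.85) and circle(W, 39.108); the above-JL intersection is R = (-32.357, 46.743). K is the foot of the tangent from R: K = (-36.462, 9.2676).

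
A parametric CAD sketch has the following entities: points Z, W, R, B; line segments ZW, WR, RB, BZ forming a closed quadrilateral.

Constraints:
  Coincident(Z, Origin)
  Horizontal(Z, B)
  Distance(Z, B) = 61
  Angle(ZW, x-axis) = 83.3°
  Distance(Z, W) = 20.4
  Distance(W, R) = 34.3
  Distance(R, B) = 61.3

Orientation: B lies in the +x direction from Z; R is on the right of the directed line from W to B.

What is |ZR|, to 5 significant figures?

14.086

Checks: |WR| = 34.30 ✓; |RB| = 61.30 ✓.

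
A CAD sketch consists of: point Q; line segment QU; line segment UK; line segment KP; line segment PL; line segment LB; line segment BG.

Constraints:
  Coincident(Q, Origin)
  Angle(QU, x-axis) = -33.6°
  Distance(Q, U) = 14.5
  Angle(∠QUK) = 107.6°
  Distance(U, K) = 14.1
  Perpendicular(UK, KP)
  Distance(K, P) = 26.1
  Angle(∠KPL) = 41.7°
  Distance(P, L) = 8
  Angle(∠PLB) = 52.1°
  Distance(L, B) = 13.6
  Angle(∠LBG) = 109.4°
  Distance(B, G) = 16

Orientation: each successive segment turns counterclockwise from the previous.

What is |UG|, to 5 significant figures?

44.410

Q is at the origin; QU runs at -33.6° with length 14.5, so U = (12.077, -8.0242). ∠QUK = 107.6° gives UK at 38.800° from the x-axis; with |UK| = 14.1, K = (23.066, 0.81094). UK is perpendicular to KP, so KP runs at 128.80°; with |KP| = 26.1, P = (6.7117, 21.152). ∠KPL = 41.7° gives PL at -92.900° from the x-axis; with |PL| = 8.0, L = (6.3069, 13.162). ∠PLB = 52.1° gives LB at 35.000° from the x-axis; with |LB| = 13.6, B = (17.447, 20.963). ∠LBG = 109.4° gives BG at 105.60° from the x-axis; with |BG| = 16.0, G = (13.145, 36.373). Then |UG| = |G − U| = 44.410.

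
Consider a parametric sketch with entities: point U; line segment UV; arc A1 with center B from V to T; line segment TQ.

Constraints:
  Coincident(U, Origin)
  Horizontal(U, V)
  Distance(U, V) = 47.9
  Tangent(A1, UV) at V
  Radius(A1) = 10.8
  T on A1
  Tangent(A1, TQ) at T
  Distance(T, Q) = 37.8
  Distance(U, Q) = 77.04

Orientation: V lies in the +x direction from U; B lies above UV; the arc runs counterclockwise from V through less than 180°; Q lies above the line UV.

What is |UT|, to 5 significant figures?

59.605

Checks: ∠(BV, VU) = 90.00° ✓; |BT| = 10.80 ✓; ∠(BT, TQ) = 90.00° ✓; |TQ| = 37.80 ✓; |UQ| = 77.04 ✓.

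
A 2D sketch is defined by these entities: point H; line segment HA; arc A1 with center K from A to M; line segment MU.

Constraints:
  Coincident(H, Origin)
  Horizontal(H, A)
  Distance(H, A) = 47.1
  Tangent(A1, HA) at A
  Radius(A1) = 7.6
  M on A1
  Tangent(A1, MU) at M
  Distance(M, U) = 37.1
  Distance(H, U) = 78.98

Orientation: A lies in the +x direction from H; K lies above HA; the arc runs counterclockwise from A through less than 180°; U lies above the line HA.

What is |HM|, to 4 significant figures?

54.25

H is at the origin; H and A share the same y with |HA| = 47.1 and A on the +x side, so A = (47.10, 0.000). The tangent condition forces KA to be normal to HA, so K = A + (0, 7.6) = (47.10, 7.600). Since KM ⟂ MU (tangency), |KU| = √(7.6² + 37.1²) = 37.87 regardless of where M sits on A1. So U lies on both circle(H, 78.98) and circle(K, 37.87); the above-HA intersection is U = (68.94, 38.54). M is the foot of the tangent from U: M = (54.06, 4.552).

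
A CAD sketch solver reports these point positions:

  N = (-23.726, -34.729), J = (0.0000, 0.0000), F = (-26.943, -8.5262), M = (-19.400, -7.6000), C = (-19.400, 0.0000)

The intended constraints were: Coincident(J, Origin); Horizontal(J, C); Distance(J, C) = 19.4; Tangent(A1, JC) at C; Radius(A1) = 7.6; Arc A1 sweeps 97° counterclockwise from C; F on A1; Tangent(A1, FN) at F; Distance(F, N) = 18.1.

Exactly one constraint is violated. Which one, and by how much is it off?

Distance(F, N) = 18.1 — off by 8.30.

J = (0.00, 0.00) ✓; J.y = 0.00, C.y = 0.00 ✓; |JC| = 19.40 ✓; ∠(MC, CJ) = 90.00° ✓; |MC| = 7.600 ✓; bearing(M→F) − bearing(M→C) = 97.00° ✓; |MF| = 7.600 ✓; ∠(MF, FN) = 90.00° ✓; |FN| = 26.40 ✗.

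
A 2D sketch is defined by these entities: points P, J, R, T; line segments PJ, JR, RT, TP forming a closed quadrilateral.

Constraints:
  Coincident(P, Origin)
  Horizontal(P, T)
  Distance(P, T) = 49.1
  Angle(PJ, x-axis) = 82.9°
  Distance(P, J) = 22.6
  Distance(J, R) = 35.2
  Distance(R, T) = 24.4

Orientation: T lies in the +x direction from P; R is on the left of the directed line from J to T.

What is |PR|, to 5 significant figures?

43.759

Checks: |JR| = 35.20 ✓; |RT| = 24.40 ✓.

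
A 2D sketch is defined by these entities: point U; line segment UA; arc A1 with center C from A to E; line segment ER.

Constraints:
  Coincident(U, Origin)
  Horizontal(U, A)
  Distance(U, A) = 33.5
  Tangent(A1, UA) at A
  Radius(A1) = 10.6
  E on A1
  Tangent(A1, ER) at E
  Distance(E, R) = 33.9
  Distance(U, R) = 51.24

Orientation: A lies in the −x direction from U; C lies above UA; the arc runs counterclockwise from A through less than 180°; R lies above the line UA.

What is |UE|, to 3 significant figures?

25.5

U is at the origin; U and A share the same y with |UA| = 33.5 and A on the −x side, so A = (-33.5, 0.00). Since A1 is tangent to UA there, CA ⟂ UA, so C = A + (0, 10.6) = (-33.5, 10.6). Since CE ⟂ ER (tangency), |CR| = √(10.6² + 33.9²) = 35.5 regardless of where E sits on A1. So R lies on both circle(U, 51.24) and circle(C, 35.5); the above-UA intersection is R = (-24.6, 45.0). E is the foot of the tangent from R: E = (-22.9, 11.1).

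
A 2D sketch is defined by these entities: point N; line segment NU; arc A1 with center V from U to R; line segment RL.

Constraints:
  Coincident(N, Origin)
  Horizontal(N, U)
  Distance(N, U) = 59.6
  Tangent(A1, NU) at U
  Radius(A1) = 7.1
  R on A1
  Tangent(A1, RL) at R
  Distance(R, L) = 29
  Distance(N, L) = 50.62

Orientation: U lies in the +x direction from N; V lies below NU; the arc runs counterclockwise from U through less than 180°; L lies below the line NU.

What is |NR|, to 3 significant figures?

53.4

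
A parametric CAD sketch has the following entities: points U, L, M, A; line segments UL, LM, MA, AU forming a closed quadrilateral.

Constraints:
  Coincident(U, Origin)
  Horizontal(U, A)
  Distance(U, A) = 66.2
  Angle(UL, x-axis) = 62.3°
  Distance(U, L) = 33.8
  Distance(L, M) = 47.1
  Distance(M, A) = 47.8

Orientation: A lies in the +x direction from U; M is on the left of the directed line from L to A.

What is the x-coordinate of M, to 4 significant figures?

59.48

Checks: |LM| = 47.10 ✓; |MA| = 47.80 ✓.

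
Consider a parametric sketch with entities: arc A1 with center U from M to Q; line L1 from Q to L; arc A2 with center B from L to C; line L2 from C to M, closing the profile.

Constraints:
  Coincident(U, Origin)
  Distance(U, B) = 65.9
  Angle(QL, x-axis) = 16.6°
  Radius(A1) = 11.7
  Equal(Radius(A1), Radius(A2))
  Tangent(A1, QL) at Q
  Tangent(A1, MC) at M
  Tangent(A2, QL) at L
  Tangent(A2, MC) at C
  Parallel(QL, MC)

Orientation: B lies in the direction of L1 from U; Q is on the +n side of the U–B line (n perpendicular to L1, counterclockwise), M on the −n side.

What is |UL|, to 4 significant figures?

66.93

The slot axis is L1's direction at 16.6°, so u = (cos 16.6°, sin 16.6°) = (0.9583, 0.2857) and n = (−sin 16.6°, cos 16.6°) = (-0.2857, 0.9583). U is at the origin and B lies 65.9 along u from U, so B = 65.9·u = (63.15, 18.83). Tangency of A1 to both parallel lines with radius 11.7 puts Q and M at U ± 11.7·n: Q = (-3.343, 11.21), M = (3.343, -11.21). Equal radii place L and C the same way about B: L = B + 11.7·n = (59.81, 30.04), C = B − 11.7·n = (66.50, 7.614). Then |UL| = |L − U| = 66.93.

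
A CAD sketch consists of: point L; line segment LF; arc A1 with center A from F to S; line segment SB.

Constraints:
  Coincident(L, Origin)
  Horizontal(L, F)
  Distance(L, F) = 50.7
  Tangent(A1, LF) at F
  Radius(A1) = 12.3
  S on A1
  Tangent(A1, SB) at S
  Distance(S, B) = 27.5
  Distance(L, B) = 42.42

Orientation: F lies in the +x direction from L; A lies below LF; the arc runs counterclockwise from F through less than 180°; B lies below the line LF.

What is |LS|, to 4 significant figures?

40.19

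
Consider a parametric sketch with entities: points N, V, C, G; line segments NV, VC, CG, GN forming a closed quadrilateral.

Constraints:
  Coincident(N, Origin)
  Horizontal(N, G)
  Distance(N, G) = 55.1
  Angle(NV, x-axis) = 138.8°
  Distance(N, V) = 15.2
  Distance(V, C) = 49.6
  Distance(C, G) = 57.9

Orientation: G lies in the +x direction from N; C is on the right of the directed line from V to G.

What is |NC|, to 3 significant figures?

36.3

N is at the origin; N and G share the same y with |NG| = 55.1 and G in +x, so G = (55.1, 0). NV runs at 138.8° with |NV| = 15.2, so V = (-11.4, 10.0). C is determined by |VC| = 49.6 and |CG| = 57.9 together: it lies at the intersection of circle(V, 49.6) and circle(G, 57.9). With |VG| = 67.3, the foot of the radical line on VG is 27.0 from V and the perpendicular offset is √(49.6² − 27.0²) = 41.6. Taking the right-of-VG solution: C = (9.09, -35.1).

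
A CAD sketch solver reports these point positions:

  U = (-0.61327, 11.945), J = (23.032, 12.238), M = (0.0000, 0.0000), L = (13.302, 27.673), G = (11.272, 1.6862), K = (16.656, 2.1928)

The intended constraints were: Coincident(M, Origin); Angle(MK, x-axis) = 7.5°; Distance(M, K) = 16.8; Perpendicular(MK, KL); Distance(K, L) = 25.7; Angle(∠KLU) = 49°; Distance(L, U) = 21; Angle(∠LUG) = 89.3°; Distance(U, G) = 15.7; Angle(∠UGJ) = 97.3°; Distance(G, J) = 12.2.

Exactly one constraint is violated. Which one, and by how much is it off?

Distance(G, J) = 12.2 — off by 3.60.

M = (0.00, 0.00) ✓; MK at 7.500° ✓; |MK| = 16.80 ✓; ∠(MK, KL) = 90.00° ✓; |KL| = 25.70 ✓; ∠KLU = 49.00° ✓; |LU| = 21.00 ✓; ∠LUG = 89.30° ✓; |UG| = 15.70 ✓; ∠UGJ = 97.30° ✓; |GJ| = 15.80 ✗.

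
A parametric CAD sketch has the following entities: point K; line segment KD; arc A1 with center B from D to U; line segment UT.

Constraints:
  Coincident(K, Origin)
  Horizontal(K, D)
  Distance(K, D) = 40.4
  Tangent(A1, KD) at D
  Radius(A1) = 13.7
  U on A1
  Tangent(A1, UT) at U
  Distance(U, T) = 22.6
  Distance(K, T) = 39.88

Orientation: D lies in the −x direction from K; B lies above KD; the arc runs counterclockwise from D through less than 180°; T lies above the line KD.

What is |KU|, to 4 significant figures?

29.11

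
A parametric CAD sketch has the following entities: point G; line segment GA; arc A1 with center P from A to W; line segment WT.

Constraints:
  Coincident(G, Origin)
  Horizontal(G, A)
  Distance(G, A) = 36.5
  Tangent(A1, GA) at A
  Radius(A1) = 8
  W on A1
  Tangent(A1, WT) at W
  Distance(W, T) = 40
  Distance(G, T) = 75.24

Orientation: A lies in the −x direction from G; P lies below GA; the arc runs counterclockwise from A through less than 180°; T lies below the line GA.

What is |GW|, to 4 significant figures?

43.20

Checks: ∠(PA, AG) = 90.00° ✓; |PW| = 8.000 ✓; ∠(PW, WT) = 90.00° ✓; |WT| = 40.00 ✓; |GT| = 75.24 ✓.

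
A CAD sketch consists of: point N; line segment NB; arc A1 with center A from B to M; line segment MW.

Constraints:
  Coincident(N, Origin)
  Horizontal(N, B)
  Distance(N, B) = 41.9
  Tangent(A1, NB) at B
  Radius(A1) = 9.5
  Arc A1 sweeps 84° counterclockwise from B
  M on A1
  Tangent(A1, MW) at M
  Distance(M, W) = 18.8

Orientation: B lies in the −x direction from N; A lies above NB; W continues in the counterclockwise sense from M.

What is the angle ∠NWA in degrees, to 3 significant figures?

81.1°

N is at the origin; N and B share the same y with |NB| = 41.9 and B on the −x side, so B = (-41.9, 0.00). A1 meets NB tangentially, so AB is at right angles to NB, so A = B + (0, 9.5) = (-41.9, 9.50). On A1, B sits at bearing -90° from A; an 84° counterclockwise sweep puts M at bearing -6°, so M = A + 9.5·(cos -6°, sin -6°) = (-32.5, 8.51). Since A1 is tangent to MW there, AM ⟂ MW, so MW runs along (−sin -6°, cos -6°); with |MW| = 18.8, W = (-30.5, 27.2). Then cos ∠NWA = WN·WA / (|WN||WA|), giving 81.1°.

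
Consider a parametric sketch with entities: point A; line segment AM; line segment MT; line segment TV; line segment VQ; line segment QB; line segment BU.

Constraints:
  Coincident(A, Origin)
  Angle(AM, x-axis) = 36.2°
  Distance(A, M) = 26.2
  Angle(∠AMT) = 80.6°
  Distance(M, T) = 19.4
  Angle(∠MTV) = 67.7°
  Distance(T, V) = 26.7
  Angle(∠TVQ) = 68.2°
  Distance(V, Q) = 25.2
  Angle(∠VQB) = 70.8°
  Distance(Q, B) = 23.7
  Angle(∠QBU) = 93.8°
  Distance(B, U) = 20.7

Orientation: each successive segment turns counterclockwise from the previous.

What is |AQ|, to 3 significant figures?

22.8

A is at the origin; AM runs at 36.2° with length 26.2, so M = (21.1, 15.5). ∠AMT = 80.6° gives MT at 136° from the x-axis; with |MT| = 19.4, T = (7.28, 29.0). ∠MTV = 67.7° gives TV at -112° from the x-axis; with |TV| = 26.7, V = (-2.76, 4.31). ∠TVQ = 68.2° gives VQ at -0.300° from the x-axis; with |VQ| = 25.2, Q = (22.4, 4.18). Then |AQ| = |Q − A| = 22.8.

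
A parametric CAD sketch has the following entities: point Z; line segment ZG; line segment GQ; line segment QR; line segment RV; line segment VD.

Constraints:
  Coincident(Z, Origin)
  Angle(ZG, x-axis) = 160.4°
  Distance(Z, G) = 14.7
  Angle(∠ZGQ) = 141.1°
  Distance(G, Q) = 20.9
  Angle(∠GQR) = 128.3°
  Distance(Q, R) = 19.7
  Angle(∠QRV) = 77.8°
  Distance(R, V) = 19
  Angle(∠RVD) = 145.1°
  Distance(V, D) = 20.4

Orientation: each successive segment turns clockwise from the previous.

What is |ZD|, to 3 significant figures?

13.6

Z is at the origin; ZG runs at 160.4° with length 14.7, so G = (-13.8, 4.93). ∠ZGQ = 141.1° gives GQ at 122° from the x-axis; with |GQ| = 20.9, Q = (-24.8, 22.8). ∠GQR = 128.3° gives QR at 69.8° from the x-axis; with |QR| = 19.7, R = (-18.0, 41.2). ∠QRV = 77.8° gives RV at -32.4° from the x-axis; with |RV| = 19.0, V = (-1.92, 31.1). ∠RVD = 145.1° gives VD at -67.3° from the x-axis; with |VD| = 20.4, D = (5.95, 12.2). Then |ZD| = |D − Z| = 13.6.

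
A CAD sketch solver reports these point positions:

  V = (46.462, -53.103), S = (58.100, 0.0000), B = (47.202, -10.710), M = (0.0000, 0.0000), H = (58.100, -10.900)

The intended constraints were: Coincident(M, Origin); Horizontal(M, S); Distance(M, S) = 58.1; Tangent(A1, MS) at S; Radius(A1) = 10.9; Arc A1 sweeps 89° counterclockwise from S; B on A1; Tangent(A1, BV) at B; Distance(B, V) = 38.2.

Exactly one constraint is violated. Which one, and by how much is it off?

Distance(B, V) = 38.2 — off by 4.20.

M = (0.00, 0.00) ✓; M.y = 0.00, S.y = 0.00 ✓; |MS| = 58.10 ✓; ∠(HS, SM) = 90.00° ✓; |HS| = 10.90 ✓; bearing(H→B) − bearing(H→S) = 89.00° ✓; |HB| = 10.90 ✓; ∠(HB, BV) = 90.00° ✓; |BV| = 42.40 ✗.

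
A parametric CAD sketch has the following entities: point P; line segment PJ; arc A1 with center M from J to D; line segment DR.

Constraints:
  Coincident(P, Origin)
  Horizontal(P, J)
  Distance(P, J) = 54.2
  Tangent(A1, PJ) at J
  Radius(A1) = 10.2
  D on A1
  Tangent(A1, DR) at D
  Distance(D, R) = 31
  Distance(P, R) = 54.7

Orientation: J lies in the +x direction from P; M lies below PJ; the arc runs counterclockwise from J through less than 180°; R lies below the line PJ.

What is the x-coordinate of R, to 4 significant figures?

38.53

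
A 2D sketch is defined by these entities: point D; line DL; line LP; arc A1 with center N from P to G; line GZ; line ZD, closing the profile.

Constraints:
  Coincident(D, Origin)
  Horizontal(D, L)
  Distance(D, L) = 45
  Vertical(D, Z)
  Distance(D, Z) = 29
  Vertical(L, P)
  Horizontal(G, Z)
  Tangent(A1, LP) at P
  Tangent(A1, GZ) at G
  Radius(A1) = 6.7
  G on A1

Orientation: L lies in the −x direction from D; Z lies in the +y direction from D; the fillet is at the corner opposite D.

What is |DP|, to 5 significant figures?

50.222

The virtual corner opposite D is at (-45.000, 29.000). Tangency of A1 to LP means the radius NP is perpendicular to LP and since A1 is tangent to GZ there, NG ⟂ GZ, with radius 6.7, so the center N sits 6.7 in from both sides at N = (-38.300, 22.300). That places the tangent points at P = (-45.000, 22.300) on LP and G = (-38.300, 29.000) on GZ. Then |DP| = |P − D| = 50.222.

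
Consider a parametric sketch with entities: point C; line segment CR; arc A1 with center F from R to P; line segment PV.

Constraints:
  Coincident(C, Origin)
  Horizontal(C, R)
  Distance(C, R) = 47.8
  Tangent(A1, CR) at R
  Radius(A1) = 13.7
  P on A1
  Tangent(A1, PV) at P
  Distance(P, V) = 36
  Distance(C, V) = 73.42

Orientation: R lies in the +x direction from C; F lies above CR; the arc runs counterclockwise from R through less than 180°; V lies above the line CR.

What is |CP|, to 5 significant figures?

63.422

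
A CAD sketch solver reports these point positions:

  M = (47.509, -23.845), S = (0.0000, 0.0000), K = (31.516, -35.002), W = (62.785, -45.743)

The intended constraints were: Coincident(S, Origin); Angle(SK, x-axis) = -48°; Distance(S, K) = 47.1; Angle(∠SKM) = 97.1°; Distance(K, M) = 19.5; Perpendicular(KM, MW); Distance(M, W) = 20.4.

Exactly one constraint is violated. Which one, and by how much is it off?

Distance(M, W) = 20.4 — off by 6.30.

S = (0.00, 0.00) ✓; SK at -48.00° ✓; |SK| = 47.10 ✓; ∠SKM = 97.10° ✓; |KM| = 19.50 ✓; ∠(KM, MW) = 90.00° ✓; |MW| = 26.70 ✗.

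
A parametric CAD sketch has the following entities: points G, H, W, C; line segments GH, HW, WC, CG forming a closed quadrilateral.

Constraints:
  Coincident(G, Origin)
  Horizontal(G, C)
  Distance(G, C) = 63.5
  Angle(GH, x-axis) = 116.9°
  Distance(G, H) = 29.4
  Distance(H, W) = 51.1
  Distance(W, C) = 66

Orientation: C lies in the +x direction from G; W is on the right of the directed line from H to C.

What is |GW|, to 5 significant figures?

22.735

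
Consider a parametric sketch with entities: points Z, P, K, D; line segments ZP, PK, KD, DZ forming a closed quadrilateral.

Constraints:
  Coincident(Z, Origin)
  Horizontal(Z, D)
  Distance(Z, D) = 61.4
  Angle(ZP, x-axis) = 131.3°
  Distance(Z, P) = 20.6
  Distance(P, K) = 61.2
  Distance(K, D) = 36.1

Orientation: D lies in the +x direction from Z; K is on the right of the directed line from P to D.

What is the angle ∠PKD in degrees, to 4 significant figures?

100.6°

Z is at the origin; Z and D share the same y with |ZD| = 61.4 and D in +x, so D = (61.4, 0). ZP runs at 131.3° with |ZP| = 20.6, so P = (-13.60, 15.48). K is determined by |PK| = 61.2 and |KD| = 36.1 together: it lies at the intersection of circle(P, 61.2) and circle(D, 36.1). With |PD| = 76.58, the foot of the radical line on PD is 54.23 from P and the perpendicular offset is √(61.2² − 54.23²) = 28.36. Taking the right-of-PD solution: K = (33.79, -23.26).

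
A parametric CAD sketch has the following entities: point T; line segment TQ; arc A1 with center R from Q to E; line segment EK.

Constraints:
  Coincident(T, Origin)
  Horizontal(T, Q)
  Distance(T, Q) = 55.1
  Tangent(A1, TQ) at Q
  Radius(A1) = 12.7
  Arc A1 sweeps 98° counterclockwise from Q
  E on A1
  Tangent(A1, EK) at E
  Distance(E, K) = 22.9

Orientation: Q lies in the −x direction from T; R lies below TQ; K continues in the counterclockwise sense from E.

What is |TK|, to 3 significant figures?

74.4

T is at the origin; TQ is horizontal with |TQ| = 55.1 and Q on the −x side, so Q = (-55.1, 0.00). The tangent condition forces RQ to be normal to TQ, so R = Q + (0, -12.7) = (-55.1, -12.7). On A1, Q sits at bearing 90° from R; a 98° counterclockwise sweep puts E at bearing 188°, so E = R + 12.7·(cos 188°, sin 188°) = (-67.7, -14.5). A1 meets EK tangentially, so RE is at right angles to EK, so EK runs along (−sin 188°, cos 188°); with |EK| = 22.9, K = (-64.5, -37.1). Then |TK| = |K − T| = 74.4.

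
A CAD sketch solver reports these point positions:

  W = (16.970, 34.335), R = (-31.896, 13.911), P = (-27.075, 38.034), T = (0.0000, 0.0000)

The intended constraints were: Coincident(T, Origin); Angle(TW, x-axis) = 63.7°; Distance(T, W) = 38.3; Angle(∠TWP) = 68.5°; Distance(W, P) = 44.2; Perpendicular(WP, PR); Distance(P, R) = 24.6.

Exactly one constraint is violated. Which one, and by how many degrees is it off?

Perpendicular(WP, PR) — off by 6.50°.

T = (0.00, 0.00) ✓; TW at 63.70° ✓; |TW| = 38.30 ✓; ∠TWP = 68.50° ✓; |WP| = 44.20 ✓; ∠(WP, PR) = 83.50° ✗; |PR| = 24.60 ✓.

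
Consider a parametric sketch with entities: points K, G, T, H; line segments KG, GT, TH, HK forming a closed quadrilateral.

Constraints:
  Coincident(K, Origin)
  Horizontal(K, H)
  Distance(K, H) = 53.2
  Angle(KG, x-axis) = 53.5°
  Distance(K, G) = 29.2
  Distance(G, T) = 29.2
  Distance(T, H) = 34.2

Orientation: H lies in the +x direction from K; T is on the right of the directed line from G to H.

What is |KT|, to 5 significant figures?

20.274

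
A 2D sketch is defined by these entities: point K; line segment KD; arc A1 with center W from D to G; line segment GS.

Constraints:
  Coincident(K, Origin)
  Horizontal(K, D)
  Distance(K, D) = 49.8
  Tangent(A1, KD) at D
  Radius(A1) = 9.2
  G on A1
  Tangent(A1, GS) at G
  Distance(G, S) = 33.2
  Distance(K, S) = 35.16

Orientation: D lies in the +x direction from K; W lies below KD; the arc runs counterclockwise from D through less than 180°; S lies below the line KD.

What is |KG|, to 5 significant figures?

42.983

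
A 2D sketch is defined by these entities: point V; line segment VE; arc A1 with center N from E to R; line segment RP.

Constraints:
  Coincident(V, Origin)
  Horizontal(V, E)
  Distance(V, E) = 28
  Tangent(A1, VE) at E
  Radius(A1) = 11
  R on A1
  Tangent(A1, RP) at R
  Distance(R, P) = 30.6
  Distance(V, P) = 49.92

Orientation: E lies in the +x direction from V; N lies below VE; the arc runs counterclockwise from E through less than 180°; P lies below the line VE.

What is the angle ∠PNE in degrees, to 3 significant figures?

174°

V is at the origin; VE is horizontal with |VE| = 28.0 and E on the +x side, so E = (28.0, 0.00). The tangent condition forces NE to be normal to VE, so N = E + (0, -11) = (28.0, -11.0). Since NR ⟂ RP (tangency), |NP| = √(11.0² + 30.6²) = 32.5 regardless of where R sits on A1. So P lies on both circle(V, 49.92) and circle(N, 32.5); the below-VE intersection is P = (24.7, -43.4). R is the foot of the tangent from P: R = (17.3, -13.7).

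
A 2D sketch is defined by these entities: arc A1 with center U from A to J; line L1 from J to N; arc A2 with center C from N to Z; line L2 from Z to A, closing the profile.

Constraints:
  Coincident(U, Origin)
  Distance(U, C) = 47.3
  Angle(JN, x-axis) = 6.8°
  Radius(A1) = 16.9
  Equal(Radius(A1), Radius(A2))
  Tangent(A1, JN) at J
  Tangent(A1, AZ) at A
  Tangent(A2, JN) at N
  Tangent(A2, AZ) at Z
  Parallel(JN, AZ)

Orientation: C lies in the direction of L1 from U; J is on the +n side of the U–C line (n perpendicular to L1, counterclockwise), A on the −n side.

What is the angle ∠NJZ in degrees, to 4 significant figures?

35.55°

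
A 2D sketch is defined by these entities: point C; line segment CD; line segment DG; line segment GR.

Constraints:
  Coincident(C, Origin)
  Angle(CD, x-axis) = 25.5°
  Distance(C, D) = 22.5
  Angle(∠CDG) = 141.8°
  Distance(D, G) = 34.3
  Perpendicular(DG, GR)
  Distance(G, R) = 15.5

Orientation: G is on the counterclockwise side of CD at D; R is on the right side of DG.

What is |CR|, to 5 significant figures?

59.727

C is at the origin; CD runs at 25.5° with length 22.5, so D = 22.5·(cos 25.5°, sin 25.5°) = (20.308, 9.6865). ∠CDG = 141.8°, so DG runs at 25.5° + (180° − 141.8°) = 63.700° from the x-axis; with |DG| = 34.3, G = D + 34.3·(cos 63.700°, sin 63.700°) = (35.506, 40.436). DG ⟂ GR; with |GR| = 15.5 on the right of DG, R = G + 15.5·(0.89649, -0.44307) = (49.401, 33.568). Then |CR| = |R − C| = 59.727.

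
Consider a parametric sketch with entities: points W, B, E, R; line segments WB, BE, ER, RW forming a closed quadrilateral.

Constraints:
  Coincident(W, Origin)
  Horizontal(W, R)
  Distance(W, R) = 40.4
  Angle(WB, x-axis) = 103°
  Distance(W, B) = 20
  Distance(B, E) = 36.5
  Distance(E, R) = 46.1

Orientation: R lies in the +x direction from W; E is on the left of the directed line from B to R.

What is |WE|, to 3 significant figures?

48.9

Checks: |BE| = 36.50 ✓; |ER| = 46.10 ✓.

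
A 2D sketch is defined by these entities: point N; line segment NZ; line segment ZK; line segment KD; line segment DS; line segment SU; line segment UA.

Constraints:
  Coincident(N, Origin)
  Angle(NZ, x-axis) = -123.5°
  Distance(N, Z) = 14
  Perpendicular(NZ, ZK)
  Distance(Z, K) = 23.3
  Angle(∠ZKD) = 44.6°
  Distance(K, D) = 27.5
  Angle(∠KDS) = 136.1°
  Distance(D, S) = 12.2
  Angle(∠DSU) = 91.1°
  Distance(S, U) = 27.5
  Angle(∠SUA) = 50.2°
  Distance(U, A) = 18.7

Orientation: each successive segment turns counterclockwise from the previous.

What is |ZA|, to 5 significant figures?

6.4202

∠DSU = 91.1° gives SU at -125.30° from the x-axis; with |SU| = 27.5, U = (-19.950, -13.212). ∠SUA = 50.2° gives UA at 4.5000° from the x-axis; with |UA| = 18.7, A = (-1.3073, -11.745). Then |ZA| = |A − Z| = 6.4202.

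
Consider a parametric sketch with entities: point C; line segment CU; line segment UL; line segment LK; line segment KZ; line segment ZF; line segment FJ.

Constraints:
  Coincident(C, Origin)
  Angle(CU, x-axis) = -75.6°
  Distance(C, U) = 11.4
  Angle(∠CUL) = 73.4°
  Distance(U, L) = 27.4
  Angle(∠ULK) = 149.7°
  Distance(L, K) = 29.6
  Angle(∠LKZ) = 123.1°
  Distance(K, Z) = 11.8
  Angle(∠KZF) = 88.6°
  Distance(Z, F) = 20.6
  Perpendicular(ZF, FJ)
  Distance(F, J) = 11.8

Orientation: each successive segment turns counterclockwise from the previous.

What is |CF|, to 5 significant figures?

33.863

C is at the origin; CU runs at -75.6° with length 11.4, so U = (2.8351, -11.042). ∠CUL = 73.4° gives UL at 31.000° from the x-axis; with |UL| = 27.4, L = (26.321, 3.0702). ∠ULK = 149.7° gives LK at 61.300° from the x-axis; with |LK| = 29.6, K = (40.536, 29.034). ∠LKZ = 123.1° gives KZ at 118.20° from the x-axis; with |KZ| = 11.8, Z = (34.960, 39.433). ∠KZF = 88.6° gives ZF at -150.40° from the x-axis; with |ZF| = 20.6, F = (17.048, 29.258). Then |CF| = |F − C| = 33.863.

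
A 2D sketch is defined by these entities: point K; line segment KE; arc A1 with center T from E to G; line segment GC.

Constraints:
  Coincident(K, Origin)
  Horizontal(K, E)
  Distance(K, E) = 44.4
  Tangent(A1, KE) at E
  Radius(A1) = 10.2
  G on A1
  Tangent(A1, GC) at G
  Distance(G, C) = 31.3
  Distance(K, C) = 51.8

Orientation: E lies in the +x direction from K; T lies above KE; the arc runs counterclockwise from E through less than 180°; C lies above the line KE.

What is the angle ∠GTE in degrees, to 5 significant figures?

130.12°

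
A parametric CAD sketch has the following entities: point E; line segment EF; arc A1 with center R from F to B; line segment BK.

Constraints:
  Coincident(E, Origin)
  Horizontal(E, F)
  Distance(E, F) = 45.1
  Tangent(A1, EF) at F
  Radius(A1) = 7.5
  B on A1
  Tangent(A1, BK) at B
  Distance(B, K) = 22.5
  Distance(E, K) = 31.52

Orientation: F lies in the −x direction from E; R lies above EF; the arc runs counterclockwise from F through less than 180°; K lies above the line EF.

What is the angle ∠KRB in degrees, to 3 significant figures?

71.6°

E is at the origin; E and F share the same y with |EF| = 45.1 and F on the −x side, so F = (-45.1, 0.00). A1 meets EF tangentially, so RF is at right angles to EF, so R = F + (0, 7.5) = (-45.1, 7.50). Since RB ⟂ BK (tangency), |RK| = √(7.5² + 22.5²) = 23.7 regardless of where B sits on A1. So K lies on both circle(E, 31.52) and circle(R, 23.7); the above-EF intersection is K = (-24.7, 19.6). B is the foot of the tangent from K: B = (-39.4, 2.59).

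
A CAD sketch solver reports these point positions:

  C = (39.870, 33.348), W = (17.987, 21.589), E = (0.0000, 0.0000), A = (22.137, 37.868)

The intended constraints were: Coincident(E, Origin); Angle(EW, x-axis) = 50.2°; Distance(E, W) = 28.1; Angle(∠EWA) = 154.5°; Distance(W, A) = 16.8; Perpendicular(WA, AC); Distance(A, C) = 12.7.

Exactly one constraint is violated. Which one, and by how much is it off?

Distance(A, C) = 12.7 — off by 5.60.

E = (0.00, 0.00) ✓; EW at 50.20° ✓; |EW| = 28.10 ✓; ∠EWA = 154.5° ✓; |WA| = 16.80 ✓; ∠(WA, AC) = 90.00° ✓; |AC| = 18.30 ✗.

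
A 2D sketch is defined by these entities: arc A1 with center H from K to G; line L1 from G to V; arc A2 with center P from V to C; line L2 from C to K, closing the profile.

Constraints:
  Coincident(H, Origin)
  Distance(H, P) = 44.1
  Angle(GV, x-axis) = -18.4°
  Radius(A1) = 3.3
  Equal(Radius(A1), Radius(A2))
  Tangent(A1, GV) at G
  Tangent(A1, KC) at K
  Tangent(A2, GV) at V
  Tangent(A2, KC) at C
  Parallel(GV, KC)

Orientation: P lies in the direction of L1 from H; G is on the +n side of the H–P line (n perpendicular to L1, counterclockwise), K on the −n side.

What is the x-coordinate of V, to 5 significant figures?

42.887

The slot axis is L1's direction at -18.4°, so u = (cos -18.4°, sin -18.4°) = (0.94888, -0.31565) and n = (−sin -18.4°, cos -18.4°) = (0.31565, 0.94888). H is at the origin and P lies 44.1 along u from H, so P = 44.1·u = (41.845, -13.920). Tangency of A1 to both parallel lines with radius 3.3 puts G and K at H ± 3.3·n: G = (1.0416, 3.1313), K = (-1.0416, -3.1313). Equal radii place V and C the same way about P: V = P + 3.3·n = (42.887, -10.789), C = P − 3.3·n = (40.804, -17.051). So V.x = 42.887.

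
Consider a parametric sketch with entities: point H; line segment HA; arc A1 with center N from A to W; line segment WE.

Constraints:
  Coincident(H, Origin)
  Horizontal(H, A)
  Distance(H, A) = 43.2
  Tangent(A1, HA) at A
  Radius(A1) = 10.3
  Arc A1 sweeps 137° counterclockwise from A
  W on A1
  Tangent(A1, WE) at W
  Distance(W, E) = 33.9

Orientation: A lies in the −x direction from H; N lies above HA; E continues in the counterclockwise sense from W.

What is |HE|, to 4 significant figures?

73.45

H is at the origin; HA is horizontal with |HA| = 43.2 and A on the −x side, so A = (-43.20, 0.000). Since A1 is tangent to HA there, NA ⟂ HA, so N = A + (0, 10.3) = (-43.20, 10.30). On A1, A sits at bearing -90° from N; a 137° counterclockwise sweep puts W at bearing 47°, so W = N + 10.3·(cos 47°, sin 47°) = (-36.18, 17.83). The tangent condition forces NW to be normal to WE, so WE runs along (−sin 47°, cos 47°); with |WE| = 33.9, E = (-60.97, 40.95). Then |HE| = |E − H| = 73.45.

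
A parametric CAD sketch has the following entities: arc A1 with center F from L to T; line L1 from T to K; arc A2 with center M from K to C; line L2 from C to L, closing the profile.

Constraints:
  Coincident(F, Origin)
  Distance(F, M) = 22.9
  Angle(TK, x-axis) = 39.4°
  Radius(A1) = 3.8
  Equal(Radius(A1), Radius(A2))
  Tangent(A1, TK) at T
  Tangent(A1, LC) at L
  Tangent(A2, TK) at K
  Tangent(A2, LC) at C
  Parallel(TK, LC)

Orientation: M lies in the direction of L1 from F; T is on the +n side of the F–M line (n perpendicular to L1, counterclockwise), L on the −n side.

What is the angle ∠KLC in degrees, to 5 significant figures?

18.360°

The slot axis is L1's direction at 39.4°, so u = (cos 39.4°, sin 39.4°) = (0.77273, 0.63473) and n = (−sin 39.4°, cos 39.4°) = (-0.63473, 0.77273). F is at the origin and M lies 22.9 along u from F, so M = 22.9·u = (17.696, 14.535). Tangency of A1 to both parallel lines with radius 3.8 puts T and L at F ± 3.8·n: T = (-2.4120, 2.9364), L = (2.4120, -2.9364). Equal radii place K and C the same way about M: K = M + 3.8·n = (15.284, 17.472), C = M − 3.8·n = (20.108, 11.599). Then cos ∠KLC = LK·LC / (|LK||LC|), giving 18.360°.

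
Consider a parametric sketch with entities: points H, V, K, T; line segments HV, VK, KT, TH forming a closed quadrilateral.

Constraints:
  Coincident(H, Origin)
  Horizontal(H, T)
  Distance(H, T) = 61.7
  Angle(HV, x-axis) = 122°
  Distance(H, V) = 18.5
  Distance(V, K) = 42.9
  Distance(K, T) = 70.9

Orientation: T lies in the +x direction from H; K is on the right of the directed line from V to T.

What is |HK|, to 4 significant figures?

27.10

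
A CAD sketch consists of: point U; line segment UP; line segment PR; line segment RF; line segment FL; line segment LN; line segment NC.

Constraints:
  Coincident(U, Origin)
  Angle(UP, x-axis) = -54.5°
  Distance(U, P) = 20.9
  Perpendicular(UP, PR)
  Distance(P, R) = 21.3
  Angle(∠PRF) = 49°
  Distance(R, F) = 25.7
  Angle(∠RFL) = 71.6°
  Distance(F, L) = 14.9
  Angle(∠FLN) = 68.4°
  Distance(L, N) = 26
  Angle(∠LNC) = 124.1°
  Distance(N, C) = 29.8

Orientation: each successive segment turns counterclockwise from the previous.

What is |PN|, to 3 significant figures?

22.7

U is at the origin; UP runs at -54.5° with length 20.9, so P = (12.1, -17.0). The perpendicularity gives PR at right angles to UP, so PR runs at 35.5°; with |PR| = 21.3, R = (29.5, -4.65). ∠PRF = 49.0° gives RF at 166° from the x-axis; with |RF| = 25.7, F = (4.49, 1.35). ∠RFL = 71.6° gives FL at -85.1° from the x-axis; with |FL| = 14.9, L = (5.76, -13.5). ∠FLN = 68.4° gives LN at 26.5° from the x-axis; with |LN| = 26.0, N = (29.0, -1.89). Then |PN| = |N − P| = 22.7.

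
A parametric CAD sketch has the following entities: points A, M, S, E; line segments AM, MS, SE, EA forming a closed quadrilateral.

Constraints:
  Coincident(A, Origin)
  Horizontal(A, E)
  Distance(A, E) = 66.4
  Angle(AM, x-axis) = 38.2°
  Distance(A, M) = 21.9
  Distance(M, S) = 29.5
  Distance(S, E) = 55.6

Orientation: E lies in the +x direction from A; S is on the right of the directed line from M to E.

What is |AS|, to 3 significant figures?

20.4

Checks: |MS| = 29.50 ✓; |SE| = 55.60 ✓.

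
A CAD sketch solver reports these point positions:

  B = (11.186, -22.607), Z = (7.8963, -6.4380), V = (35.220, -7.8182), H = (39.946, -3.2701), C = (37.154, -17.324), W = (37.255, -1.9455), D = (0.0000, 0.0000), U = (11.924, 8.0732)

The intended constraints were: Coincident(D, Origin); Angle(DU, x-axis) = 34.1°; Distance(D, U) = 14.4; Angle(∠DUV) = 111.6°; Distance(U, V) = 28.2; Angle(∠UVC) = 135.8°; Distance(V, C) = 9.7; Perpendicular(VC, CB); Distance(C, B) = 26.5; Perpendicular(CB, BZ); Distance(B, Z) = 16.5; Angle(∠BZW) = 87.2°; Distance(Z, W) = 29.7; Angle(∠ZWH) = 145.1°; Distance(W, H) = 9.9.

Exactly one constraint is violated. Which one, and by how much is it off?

Distance(W, H) = 9.9 — off by 6.90.

D = (0.00, 0.00) ✓; DU at 34.10° ✓; |DU| = 14.40 ✓; ∠DUV = 111.6° ✓; |UV| = 28.20 ✓; ∠UVC = 135.8° ✓; |VC| = 9.701 ✓; ∠(VC, CB) = 90.00° ✓; |CB| = 26.50 ✓; ∠(CB, BZ) = 90.00° ✓; |BZ| = 16.50 ✓; ∠BZW = 87.20° ✓; |ZW| = 29.70 ✓; ∠ZWH = 145.1° ✓; |WH| = 2.999 ✗.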